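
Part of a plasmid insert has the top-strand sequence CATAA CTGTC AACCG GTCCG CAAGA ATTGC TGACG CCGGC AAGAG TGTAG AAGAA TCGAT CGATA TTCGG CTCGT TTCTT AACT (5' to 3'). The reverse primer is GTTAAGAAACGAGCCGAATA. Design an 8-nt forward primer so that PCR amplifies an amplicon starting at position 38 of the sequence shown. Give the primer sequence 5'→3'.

5'-GGCAAGAG-3'

The reverse primer's reverse complement TATTCGGCTCGTTTCTTAAC matches the template at positions 64–83; the product starts at position 38.
The forward primer is identical to the top strand over positions 38–45: GGCAAGAG.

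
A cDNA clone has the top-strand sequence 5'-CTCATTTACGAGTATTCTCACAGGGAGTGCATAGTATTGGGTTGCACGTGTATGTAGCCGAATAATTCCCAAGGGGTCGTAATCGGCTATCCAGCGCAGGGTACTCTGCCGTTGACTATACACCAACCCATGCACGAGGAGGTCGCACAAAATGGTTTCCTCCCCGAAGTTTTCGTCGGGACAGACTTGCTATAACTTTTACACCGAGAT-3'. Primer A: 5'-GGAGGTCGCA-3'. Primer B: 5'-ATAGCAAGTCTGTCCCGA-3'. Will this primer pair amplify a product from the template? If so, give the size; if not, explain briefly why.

Yes — a 56 bp product.

Primer A (GGAGGTCGCA) matches the top strand at positions 138–147; it acts as a forward primer.
Primer B's reverse complement is TCGGGACAGACTTGCTAT, matching the top strand at positions 176–193; it acts as a reverse primer.
The 3' ends face each other across positions 138–193, giving a 56 bp product.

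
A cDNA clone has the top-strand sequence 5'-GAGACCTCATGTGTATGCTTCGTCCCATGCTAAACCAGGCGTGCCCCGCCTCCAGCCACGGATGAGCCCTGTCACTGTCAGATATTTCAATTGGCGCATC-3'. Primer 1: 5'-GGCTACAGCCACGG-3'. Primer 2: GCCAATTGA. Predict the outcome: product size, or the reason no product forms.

Primer 1 (GGCTACAGCCACGG) does not match the top strand, and its reverse complement CCGTGGCTGTAGCC does not match either.
With no annealing site for primer 1, no amplification occurs.

No product — primer 1 has no binding site in the template.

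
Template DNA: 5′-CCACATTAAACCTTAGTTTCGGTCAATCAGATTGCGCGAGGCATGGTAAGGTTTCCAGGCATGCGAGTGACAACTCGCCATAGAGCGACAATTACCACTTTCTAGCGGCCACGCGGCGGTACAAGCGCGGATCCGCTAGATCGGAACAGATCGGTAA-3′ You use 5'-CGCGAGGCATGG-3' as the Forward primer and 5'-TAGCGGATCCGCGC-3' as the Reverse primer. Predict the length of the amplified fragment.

104 bp

Scanning the template, CGCGAGGCATGG occurs at positions 35–46; this primer anneals to the bottom strand there with its 3' end pointing downstream.
The reverse primer's reverse complement is GCGCGGATCCGCTA, which matches the template at positions 125–138.
Amplicon spans positions 35–138: 104 bp.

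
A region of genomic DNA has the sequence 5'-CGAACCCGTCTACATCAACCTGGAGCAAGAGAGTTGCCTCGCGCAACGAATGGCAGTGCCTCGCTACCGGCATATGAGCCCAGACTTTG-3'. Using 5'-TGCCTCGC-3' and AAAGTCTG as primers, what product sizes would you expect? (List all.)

54 bp, 32 bp

The forward primer TGCCTCGC matches the top strand at positions 35–42, 57–64.
The reverse primer's reverse complement is CAGACTTT, matching at positions 81–88.
Each forward site pairs with the reverse site to give a product ending at position 88: sizes 54, 32 bp.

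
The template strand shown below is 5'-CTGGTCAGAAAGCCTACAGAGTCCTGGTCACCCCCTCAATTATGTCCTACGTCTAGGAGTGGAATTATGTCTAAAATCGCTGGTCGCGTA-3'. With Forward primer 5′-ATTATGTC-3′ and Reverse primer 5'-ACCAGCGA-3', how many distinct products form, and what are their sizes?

Two products: 46 bp, 21 bp

The forward primer ATTATGTC matches the top strand at positions 39–46, 64–71.
The reverse primer's reverse complement is TCGCTGGT, matching at positions 77–84.
Each forward site pairs with the reverse site to give a product ending at position 84: sizes 46, 21 bp.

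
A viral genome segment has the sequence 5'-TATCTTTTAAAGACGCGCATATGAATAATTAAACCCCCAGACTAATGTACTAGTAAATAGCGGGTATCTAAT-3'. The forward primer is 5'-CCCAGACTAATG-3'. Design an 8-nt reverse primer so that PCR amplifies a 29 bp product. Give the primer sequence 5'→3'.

The forward primer binds at positions 36–47, so a 29 bp product ends at position 36 + 29 − 1 = 64.
The reverse primer anneals to the top strand over positions 57–64, i.e. to ATAGCGGG.
Its sequence written 5'→3' is the reverse complement: CCCGCTAT.

5'-CCCGCTAT-3'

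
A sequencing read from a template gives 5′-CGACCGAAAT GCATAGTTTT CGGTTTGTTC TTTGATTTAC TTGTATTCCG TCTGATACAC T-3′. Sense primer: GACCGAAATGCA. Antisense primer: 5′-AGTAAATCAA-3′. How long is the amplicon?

40 bp

Forward primer GACCGAAATGCA is found on the top strand at positions 2–13.
The reverse primer's reverse complement is TTGATTTACT, which matches the template at positions 32–41.
Product length = (reverse-primer end) − (forward-primer start) + 1 = 41 − 2 + 1 = 40 bp.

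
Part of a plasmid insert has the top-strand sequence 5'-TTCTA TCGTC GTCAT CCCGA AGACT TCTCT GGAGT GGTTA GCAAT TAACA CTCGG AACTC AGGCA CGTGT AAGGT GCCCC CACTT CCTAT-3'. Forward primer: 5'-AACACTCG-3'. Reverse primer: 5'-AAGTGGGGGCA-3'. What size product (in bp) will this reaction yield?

39 bp

The forward primer matches the template at positions 47–54.
Taking the reverse complement of AAGTGGGGGCA gives TGCCCCCACTT, found at positions 75–85 on the template; the primer anneals here to the top strand with its 3' end pointing upstream.
The product runs from position 47 to position 85, so its length is 85 − 47 + 1 = 39 bp.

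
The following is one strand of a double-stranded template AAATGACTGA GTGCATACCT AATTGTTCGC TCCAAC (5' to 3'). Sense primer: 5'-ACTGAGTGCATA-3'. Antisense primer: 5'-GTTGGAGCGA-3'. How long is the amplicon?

The forward primer matches the template at positions 6–17.
The reverse primer's reverse complement is TCGCTCCAAC, which matches the template at positions 27–36.
The product runs from position 6 to position 36, so its length is 36 − 6 + 1 = 31 bp.

31 bp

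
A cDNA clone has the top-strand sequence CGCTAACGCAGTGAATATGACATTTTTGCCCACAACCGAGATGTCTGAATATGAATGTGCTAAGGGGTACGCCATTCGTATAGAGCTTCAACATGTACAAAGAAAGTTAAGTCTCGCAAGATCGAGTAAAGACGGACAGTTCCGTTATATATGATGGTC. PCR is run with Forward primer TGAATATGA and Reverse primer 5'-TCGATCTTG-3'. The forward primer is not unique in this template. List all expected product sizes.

The forward primer TGAATATGA matches the top strand at positions 12–20, 46–54.
The reverse primer's reverse complement is CAAGATCGA, matching at positions 117–125.
Each forward site pairs with the reverse site to give a product ending at position 125: sizes 114, 80 bp.

114 bp, 80 bp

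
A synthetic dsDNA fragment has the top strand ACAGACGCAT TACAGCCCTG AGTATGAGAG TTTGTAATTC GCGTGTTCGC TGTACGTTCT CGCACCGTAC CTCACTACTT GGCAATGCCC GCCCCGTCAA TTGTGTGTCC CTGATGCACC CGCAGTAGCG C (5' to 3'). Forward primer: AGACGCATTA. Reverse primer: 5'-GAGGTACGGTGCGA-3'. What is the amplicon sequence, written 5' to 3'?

5'-AGACGCATTACAGCCCTGAGTATGAGAGTTTGTAATTCGCGTGTTCGCTGTACGTTCTCGCACCGTACCTC-3'

Scanning the template, AGACGCATTA occurs at positions 3–12; this primer anneals to the bottom strand there with its 3' end pointing downstream.
Reverse complement of the reverse primer: TCGCACCGTACCTC. This occurs on the top strand at positions 60–73.
The product is the template from position 3 through 73 (71 bp).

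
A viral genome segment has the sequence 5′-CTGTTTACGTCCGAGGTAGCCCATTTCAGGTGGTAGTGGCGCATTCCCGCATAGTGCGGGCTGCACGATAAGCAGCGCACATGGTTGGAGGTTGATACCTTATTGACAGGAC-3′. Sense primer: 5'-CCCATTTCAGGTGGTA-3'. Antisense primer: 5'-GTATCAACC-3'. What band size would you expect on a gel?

Scanning the template, CCCATTTCAGGTGGTA occurs at positions 20–35; this primer anneals to the bottom strand there with its 3' end pointing downstream.
The reverse primer's reverse complement is GGTTGATAC, which matches the template at positions 90–98.
Product length = (reverse-primer end) − (forward-primer start) + 1 = 98 − 20 + 1 = 79 bp.

79 bp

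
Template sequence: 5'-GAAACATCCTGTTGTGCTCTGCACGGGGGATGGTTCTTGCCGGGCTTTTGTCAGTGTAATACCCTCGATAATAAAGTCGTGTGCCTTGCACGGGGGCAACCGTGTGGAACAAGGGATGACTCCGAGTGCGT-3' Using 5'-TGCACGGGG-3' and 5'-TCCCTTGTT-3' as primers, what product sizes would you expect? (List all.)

The forward primer TGCACGGGG matches the top strand at positions 20–28, 87–95.
The reverse primer's reverse complement is AACAAGGGA, matching at positions 108–116.
Each forward site pairs with the reverse site to give a product ending at position 116: sizes 97, 30 bp.

97 bp, 30 bp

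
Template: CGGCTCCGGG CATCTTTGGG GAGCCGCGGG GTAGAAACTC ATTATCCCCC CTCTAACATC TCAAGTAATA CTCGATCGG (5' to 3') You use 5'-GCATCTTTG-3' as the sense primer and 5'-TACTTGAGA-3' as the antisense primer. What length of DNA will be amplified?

Forward primer GCATCTTTG is found on the top strand at positions 10–18.
Reverse complement of the reverse primer: TCTCAAGTA. This occurs on the top strand at positions 59–67.
The product runs from position 10 to position 67, so its length is 67 − 10 + 1 = 58 bp.

58 bp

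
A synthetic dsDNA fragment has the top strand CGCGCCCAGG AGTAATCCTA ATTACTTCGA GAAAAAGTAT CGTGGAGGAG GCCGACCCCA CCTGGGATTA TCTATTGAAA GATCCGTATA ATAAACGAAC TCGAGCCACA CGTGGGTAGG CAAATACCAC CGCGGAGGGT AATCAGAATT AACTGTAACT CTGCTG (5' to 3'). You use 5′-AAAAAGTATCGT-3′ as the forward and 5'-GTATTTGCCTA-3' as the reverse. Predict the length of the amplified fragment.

Scanning the template, AAAAAGTATCGT occurs at positions 32–43; this primer anneals to the bottom strand there with its 3' end pointing downstream.
Taking the reverse complement of GTATTTGCCTA gives TAGGCAAATAC, found at positions 117–127 on the template; the primer anneals here to the top strand with its 3' end pointing upstream.
Product length = (reverse-primer end) − (forward-primer start) + 1 = 127 − 32 + 1 = 96 bp.

96 bp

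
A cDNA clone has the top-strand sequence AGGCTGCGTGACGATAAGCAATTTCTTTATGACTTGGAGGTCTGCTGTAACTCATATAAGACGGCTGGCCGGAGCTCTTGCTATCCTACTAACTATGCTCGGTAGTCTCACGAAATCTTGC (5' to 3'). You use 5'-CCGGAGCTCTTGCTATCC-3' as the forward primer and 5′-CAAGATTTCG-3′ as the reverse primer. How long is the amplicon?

Scanning the template, CCGGAGCTCTTGCTATCC occurs at positions 69–86; this primer anneals to the bottom strand there with its 3' end pointing downstream.
The reverse primer's reverse complement is CGAAATCTTG, which matches the template at positions 111–120.
Amplicon spans positions 69–120: 52 bp.

52 bp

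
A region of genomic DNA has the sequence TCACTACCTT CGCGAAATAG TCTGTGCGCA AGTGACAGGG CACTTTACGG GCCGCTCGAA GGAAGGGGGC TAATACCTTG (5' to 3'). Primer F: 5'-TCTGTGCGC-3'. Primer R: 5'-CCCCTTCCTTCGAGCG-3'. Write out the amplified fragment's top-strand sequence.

5'-TCTGTGCGCAAGTGACAGGGCACTTTACGGGCCGCTCGAAGGAAGGGG-3'

The forward primer matches the template at positions 21–29.
Reverse complement of the reverse primer: CGCTCGAAGGAAGGGG. This occurs on the top strand at positions 53–68.
The product is the template from position 21 through 68 (48 bp).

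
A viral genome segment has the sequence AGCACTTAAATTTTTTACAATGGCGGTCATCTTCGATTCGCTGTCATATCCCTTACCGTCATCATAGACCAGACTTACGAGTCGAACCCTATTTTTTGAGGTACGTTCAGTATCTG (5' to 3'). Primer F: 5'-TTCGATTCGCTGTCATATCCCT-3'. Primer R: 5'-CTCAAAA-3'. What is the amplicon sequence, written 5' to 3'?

5'-TTCGATTCGCTGTCATATCCCTTACCGTCATCATAGACCAGACTTACGAGTCGAACCCTATTTTTTGAG-3'

The forward primer matches the template at positions 32–53.
Taking the reverse complement of CTCAAAA gives TTTTGAG, found at positions 94–100 on the template; the primer anneals here to the top strand with its 3' end pointing upstream.
The product is the template from position 32 through 100 (69 bp).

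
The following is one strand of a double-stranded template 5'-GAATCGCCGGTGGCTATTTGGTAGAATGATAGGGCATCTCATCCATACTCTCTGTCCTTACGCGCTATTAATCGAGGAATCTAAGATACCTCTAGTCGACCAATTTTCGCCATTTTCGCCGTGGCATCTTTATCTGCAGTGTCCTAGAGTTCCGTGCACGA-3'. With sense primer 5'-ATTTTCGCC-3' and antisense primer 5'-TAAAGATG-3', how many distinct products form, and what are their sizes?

Two products: 30 bp, 21 bp

The forward primer ATTTTCGCC matches the top strand at positions 103–111, 112–120.
The reverse primer's reverse complement is CATCTTTA, matching at positions 125–132.
Each forward site pairs with the reverse site to give a product ending at position 132: sizes 30, 21 bp.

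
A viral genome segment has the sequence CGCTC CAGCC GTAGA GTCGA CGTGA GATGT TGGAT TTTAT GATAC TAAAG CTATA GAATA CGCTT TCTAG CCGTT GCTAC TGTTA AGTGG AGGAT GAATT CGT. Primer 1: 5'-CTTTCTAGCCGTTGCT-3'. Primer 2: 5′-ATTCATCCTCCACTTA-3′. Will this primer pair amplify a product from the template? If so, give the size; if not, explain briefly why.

Primer 1 (CTTTCTAGCCGTTGCT) matches the top strand at positions 63–78; it acts as a forward primer.
Primer 2's reverse complement is TAAGTGGAGGATGAAT, matching the top strand at positions 84–99; it acts as a reverse primer.
The 3' ends face each other across positions 63–99, giving a 37 bp product.

Yes — a 37 bp product.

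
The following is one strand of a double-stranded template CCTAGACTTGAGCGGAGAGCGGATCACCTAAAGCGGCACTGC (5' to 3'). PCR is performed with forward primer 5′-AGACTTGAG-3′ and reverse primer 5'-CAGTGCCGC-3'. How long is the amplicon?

38 bp

The forward primer matches the template at positions 4–12.
Taking the reverse complement of CAGTGCCGC gives GCGGCACTG, found at positions 33–41 on the template; the primer anneals here to the top strand with its 3' end pointing upstream.
Product length = (reverse-primer end) − (forward-primer start) + 1 = 41 − 4 + 1 = 38 bp.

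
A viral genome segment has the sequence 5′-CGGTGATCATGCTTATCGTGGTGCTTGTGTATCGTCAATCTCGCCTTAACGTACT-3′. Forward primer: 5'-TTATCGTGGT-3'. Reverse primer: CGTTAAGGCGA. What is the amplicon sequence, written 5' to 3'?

5'-TTATCGTGGTGCTTGTGTATCGTCAATCTCGCCTTAACG-3'

Forward primer TTATCGTGGT is found on the top strand at positions 13–22.
The reverse primer's reverse complement is TCGCCTTAACG, which matches the template at positions 41–51.
The product is the template from position 13 through 51 (39 bp).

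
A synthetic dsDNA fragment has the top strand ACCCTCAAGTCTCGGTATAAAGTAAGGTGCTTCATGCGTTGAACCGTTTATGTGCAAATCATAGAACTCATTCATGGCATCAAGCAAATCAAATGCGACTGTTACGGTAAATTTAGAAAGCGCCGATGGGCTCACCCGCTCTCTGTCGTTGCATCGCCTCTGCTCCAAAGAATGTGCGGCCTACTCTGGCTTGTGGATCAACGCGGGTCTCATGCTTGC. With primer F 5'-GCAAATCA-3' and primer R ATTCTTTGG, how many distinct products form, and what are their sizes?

Two products: 120 bp, 90 bp

The forward primer GCAAATCA matches the top strand at positions 54–61, 84–91.
The reverse primer's reverse complement is CCAAAGAAT, matching at positions 165–173.
Each forward site pairs with the reverse site to give a product ending at position 173: sizes 120, 90 bp.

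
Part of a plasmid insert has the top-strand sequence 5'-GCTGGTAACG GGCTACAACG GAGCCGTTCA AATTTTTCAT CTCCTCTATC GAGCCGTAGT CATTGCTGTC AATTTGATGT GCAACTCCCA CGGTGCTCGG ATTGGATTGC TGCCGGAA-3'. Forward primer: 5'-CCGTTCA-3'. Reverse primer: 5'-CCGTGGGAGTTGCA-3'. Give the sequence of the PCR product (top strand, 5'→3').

Forward primer CCGTTCA is found on the top strand at positions 24–30.
Reverse complement of the reverse primer: TGCAACTCCCACGG. This occurs on the top strand at positions 80–93.
The product is the template from position 24 through 93 (70 bp).

5'-CCGTTCAAATTTTTCATCTCCTCTATCGAGCCGTAGTCATTGCTGTCAATTTGATGTGCAACTCCCACGG-3'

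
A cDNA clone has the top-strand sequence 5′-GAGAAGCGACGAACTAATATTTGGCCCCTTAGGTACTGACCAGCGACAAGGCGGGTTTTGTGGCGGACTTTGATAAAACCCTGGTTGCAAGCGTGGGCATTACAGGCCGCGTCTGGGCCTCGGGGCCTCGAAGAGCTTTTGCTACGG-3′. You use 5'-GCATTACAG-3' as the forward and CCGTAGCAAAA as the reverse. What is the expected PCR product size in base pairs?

The forward primer matches the template at positions 97–105.
Reverse complement of the reverse primer: TTTTGCTACGG. This occurs on the top strand at positions 137–147.
Amplicon spans positions 97–147: 51 bp.

51 bp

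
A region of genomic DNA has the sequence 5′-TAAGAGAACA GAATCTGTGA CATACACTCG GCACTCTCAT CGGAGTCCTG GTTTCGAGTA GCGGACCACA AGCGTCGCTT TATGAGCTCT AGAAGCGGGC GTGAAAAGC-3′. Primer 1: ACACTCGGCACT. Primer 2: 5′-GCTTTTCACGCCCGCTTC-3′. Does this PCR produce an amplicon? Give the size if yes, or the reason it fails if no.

Yes — an 86 bp product.

Primer 1 (ACACTCGGCACT) matches the top strand at positions 24–35; it acts as a forward primer.
Primer 2's reverse complement is GAAGCGGGCGTGAAAAGC, matching the top strand at positions 92–109; it acts as a reverse primer.
The 3' ends face each other across positions 24–109, giving an 86 bp product.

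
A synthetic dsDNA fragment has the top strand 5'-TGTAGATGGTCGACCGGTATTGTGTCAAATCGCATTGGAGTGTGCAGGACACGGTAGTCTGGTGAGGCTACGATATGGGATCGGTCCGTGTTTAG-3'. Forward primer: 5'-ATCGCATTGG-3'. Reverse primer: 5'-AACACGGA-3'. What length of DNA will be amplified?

64 bp

Scanning the template, ATCGCATTGG occurs at positions 29–38; this primer anneals to the bottom strand there with its 3' end pointing downstream.
Reverse complement of the reverse primer: TCCGTGTT. This occurs on the top strand at positions 85–92.
Amplicon spans positions 29–92: 64 bp.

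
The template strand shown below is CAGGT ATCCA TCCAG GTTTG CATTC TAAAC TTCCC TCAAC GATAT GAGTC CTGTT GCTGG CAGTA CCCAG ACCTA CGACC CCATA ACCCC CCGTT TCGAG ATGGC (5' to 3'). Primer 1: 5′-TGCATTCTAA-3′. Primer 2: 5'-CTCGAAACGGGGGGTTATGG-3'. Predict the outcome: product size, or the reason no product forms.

Yes — an 82 bp product.

Primer 1 (TGCATTCTAA) matches the top strand at positions 19–28; it acts as a forward primer.
Primer 2's reverse complement is CCATAACCCCCCGTTTCGAG, matching the top strand at positions 81–100; it acts as a reverse primer.
The 3' ends face each other across positions 19–100, giving an 82 bp product.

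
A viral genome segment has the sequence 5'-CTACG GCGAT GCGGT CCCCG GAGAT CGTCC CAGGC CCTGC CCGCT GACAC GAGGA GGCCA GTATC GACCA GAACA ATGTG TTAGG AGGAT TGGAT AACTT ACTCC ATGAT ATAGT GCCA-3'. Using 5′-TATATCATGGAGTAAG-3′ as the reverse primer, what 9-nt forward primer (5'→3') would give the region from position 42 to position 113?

5'-CGCTGACAC-3'

The reverse primer's reverse complement CTTACTCCATGATATA matches the template at positions 98–113; the product starts at position 42.
The forward primer is identical to the top strand over positions 42–50: CGCTGACAC.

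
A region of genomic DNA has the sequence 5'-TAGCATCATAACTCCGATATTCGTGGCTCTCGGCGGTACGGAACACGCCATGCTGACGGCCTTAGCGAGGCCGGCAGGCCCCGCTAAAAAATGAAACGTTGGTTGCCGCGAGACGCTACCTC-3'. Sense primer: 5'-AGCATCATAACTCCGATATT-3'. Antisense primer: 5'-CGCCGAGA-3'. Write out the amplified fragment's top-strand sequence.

Scanning the template, AGCATCATAACTCCGATATT occurs at positions 2–21; this primer anneals to the bottom strand there with its 3' end pointing downstream.
The reverse primer's reverse complement is TCTCGGCG, which matches the template at positions 28–35.
The product is the template from position 2 through 35 (34 bp).

5'-AGCATCATAACTCCGATATTCGTGGCTCTCGGCG-3'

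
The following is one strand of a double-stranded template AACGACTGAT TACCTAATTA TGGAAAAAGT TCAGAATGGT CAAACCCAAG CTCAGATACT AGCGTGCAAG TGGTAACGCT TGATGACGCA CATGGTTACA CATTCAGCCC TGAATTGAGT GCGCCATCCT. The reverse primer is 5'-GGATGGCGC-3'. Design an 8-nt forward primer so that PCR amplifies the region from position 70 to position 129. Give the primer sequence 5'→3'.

5'-GTGGTAAC-3'

The reverse primer's reverse complement GCGCCATCC matches the template at positions 121–129; the product starts at position 70.
The forward primer is identical to the top strand over positions 70–77: GTGGTAAC.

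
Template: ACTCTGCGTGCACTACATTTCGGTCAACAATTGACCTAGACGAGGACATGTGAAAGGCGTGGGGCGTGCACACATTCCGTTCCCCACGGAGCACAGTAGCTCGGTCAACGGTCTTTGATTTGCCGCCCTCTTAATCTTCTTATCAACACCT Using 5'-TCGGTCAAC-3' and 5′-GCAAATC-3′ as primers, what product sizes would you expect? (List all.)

104 bp, 23 bp

The forward primer TCGGTCAAC matches the top strand at positions 20–28, 101–109.
The reverse primer's reverse complement is GATTTGC, matching at positions 117–123.
Each forward site pairs with the reverse site to give a product ending at position 123: sizes 104, 23 bp.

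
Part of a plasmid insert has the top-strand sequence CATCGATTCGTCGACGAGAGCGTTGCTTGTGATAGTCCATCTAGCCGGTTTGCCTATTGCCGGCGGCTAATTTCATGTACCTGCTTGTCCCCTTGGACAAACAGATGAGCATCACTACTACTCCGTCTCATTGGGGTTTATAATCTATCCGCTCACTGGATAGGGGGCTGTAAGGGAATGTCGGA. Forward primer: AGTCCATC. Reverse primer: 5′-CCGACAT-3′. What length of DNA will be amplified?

The forward primer matches the template at positions 34–41.
Taking the reverse complement of CCGACAT gives ATGTCGG, found at positions 178–184 on the template; the primer anneals here to the top strand with its 3' end pointing upstream.
Amplicon spans positions 34–184: 151 bp.

151 bp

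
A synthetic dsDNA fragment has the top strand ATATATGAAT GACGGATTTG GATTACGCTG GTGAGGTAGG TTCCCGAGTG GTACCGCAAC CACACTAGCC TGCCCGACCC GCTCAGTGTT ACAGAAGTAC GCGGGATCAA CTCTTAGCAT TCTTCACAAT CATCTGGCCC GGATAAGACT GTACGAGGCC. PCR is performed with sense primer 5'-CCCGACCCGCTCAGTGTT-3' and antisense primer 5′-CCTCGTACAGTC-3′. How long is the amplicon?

86 bp

The forward primer matches the template at positions 73–90.
Taking the reverse complement of CCTCGTACAGTC gives GACTGTACGAGG, found at positions 147–158 on the template; the primer anneals here to the top strand with its 3' end pointing upstream.
Amplicon spans positions 73–158: 86 bp.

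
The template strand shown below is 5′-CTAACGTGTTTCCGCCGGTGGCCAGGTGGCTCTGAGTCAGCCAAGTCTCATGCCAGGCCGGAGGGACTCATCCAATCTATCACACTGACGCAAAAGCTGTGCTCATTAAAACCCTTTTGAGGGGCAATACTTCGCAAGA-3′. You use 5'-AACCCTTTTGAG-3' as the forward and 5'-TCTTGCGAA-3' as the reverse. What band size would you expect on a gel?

30 bp

The forward primer matches the template at positions 110–121.
The reverse primer's reverse complement is TTCGCAAGA, which matches the template at positions 131–139.
Amplicon spans positions 110–139: 30 bp.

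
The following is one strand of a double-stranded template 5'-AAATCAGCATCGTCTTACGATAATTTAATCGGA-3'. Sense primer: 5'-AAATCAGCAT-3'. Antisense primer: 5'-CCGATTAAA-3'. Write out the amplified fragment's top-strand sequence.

5'-AAATCAGCATCGTCTTACGATAATTTAATCGG-3'

The forward primer matches the template at positions 1–10.
Reverse complement of the reverse primer: TTTAATCGG. This occurs on the top strand at positions 24–32.
The product is the template from position 1 through 32 (32 bp).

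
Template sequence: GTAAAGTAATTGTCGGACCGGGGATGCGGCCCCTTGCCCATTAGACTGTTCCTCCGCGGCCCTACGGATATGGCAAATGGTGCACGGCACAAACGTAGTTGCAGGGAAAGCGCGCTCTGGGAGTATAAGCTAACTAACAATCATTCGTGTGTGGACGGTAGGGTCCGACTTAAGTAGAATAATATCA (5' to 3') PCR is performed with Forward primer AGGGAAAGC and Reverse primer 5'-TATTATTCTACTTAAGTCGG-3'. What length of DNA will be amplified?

82 bp

The forward primer matches the template at positions 103–111.
Reverse complement of the reverse primer: CCGACTTAAGTAGAATAATA. This occurs on the top strand at positions 165–184.
The product runs from position 103 to position 184, so its length is 184 − 103 + 1 = 82 bp.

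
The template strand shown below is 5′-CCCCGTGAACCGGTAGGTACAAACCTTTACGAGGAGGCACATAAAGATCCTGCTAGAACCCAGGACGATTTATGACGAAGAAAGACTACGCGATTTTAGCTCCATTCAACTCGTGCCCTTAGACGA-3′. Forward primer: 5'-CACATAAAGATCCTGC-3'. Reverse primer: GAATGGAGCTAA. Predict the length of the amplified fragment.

70 bp

Scanning the template, CACATAAAGATCCTGC occurs at positions 38–53; this primer anneals to the bottom strand there with its 3' end pointing downstream.
Reverse complement of the reverse primer: TTAGCTCCATTC. This occurs on the top strand at positions 96–107.
Product length = (reverse-primer end) − (forward-primer start) + 1 = 107 − 38 + 1 = 70 bp.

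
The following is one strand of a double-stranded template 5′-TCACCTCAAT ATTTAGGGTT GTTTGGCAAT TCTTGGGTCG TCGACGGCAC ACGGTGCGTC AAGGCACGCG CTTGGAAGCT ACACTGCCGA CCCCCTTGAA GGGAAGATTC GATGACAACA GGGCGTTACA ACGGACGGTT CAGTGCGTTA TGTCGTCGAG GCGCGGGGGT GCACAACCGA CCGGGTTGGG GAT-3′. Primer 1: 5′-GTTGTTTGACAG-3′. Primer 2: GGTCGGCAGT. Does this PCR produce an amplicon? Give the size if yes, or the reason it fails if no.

Primer 1 (GTTGTTTGACAG) does not match the top strand, and its reverse complement CTGTCAAACAAC does not match either.
With no annealing site for primer 1, no amplification occurs.

No product — primer 1 has no binding site in the template.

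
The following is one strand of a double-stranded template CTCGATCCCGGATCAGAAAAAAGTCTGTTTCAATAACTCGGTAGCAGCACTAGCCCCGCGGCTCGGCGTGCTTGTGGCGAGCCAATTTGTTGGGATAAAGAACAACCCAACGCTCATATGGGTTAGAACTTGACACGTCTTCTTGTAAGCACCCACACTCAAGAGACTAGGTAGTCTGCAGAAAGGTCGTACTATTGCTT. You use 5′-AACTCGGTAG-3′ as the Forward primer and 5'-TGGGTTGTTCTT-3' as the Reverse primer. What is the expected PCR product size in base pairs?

75 bp

The forward primer matches the template at positions 35–44.
The reverse primer's reverse complement is AAGAACAACCCA, which matches the template at positions 98–109.
The product runs from position 35 to position 109, so its length is 109 − 35 + 1 = 75 bp.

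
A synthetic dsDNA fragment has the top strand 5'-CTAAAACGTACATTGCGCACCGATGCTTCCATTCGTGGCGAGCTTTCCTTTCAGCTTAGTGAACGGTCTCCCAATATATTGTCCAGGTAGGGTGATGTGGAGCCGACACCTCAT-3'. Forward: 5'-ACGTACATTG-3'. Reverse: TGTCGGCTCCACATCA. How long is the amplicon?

Scanning the template, ACGTACATTG occurs at positions 6–15; this primer anneals to the bottom strand there with its 3' end pointing downstream.
Reverse complement of the reverse primer: TGATGTGGAGCCGACA. This occurs on the top strand at positions 93–108.
Amplicon spans positions 6–108: 103 bp.

103 bp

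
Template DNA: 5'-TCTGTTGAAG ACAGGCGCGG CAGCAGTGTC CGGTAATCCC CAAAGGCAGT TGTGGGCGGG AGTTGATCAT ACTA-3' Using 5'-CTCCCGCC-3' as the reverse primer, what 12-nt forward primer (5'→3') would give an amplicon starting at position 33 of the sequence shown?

5'-GTAATCCCCAAA-3'

The reverse primer's reverse complement GGCGGGAG matches the template at positions 55–62; the product starts at position 33.
The forward primer is identical to the top strand over positions 33–44: GTAATCCCCAAA.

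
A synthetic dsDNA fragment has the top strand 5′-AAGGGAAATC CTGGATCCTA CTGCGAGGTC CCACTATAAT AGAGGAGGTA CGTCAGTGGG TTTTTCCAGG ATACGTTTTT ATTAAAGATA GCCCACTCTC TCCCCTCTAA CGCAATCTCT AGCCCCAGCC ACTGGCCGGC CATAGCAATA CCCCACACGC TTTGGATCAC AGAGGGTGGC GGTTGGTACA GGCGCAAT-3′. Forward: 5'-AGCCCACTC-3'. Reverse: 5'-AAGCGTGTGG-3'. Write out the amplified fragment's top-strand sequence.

Scanning the template, AGCCCACTC occurs at positions 90–98; this primer anneals to the bottom strand there with its 3' end pointing downstream.
Reverse complement of the reverse primer: CCACACGCTT. This occurs on the top strand at positions 153–162.
The product is the template from position 90 through 162 (73 bp).

5'-AGCCCACTCTCTCCCCTCTAACGCAATCTCTAGCCCCAGCCACTGGCCGGCCATAGCAATACCCCACACGCTT-3'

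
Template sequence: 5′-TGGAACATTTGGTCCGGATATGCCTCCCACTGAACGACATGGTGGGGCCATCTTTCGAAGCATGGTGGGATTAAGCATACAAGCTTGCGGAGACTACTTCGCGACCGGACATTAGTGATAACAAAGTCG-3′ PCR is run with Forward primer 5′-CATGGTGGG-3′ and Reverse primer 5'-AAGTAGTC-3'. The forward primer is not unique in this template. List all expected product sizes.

62 bp, 39 bp

The forward primer CATGGTGGG matches the top strand at positions 38–46, 61–69.
The reverse primer's reverse complement is GACTACTT, matching at positions 92–99.
Each forward site pairs with the reverse site to give a product ending at position 99: sizes 62, 39 bp.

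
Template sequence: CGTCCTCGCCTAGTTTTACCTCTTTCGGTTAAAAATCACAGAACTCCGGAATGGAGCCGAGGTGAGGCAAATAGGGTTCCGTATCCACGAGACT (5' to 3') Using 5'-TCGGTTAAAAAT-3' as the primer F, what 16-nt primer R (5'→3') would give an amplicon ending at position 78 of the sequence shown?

The forward primer binds at positions 25–36; the product's 3' end on the top strand is position 78.
The reverse primer anneals to the top strand over positions 63–78, i.e. to TGAGGCAAATAGGGTT.
Its sequence written 5'→3' is the reverse complement: AACCCTATTTGCCTCA.

5'-AACCCTATTTGCCTCA-3'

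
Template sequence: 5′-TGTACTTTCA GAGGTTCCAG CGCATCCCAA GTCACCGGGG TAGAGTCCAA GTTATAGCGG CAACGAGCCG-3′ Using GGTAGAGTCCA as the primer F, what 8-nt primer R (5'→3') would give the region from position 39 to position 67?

5'-CTCGTTGC-3'

The product's 3' end on the top strand is position 67.
The reverse primer anneals to the top strand over positions 60–67, i.e. to GCAACGAG.
Its sequence written 5'→3' is the reverse complement: CTCGTTGC.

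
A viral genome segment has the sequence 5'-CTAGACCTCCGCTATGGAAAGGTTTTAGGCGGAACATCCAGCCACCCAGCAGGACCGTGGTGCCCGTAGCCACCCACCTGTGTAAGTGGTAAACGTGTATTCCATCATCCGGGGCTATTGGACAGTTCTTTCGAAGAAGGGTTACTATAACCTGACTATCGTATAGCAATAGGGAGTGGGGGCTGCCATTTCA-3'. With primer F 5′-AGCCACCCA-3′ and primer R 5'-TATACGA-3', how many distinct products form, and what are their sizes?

Two products: 126 bp, 98 bp

The forward primer AGCCACCCA matches the top strand at positions 40–48, 68–76.
The reverse primer's reverse complement is TCGTATA, matching at positions 159–165.
Each forward site pairs with the reverse site to give a product ending at position 165: sizes 126, 98 bp.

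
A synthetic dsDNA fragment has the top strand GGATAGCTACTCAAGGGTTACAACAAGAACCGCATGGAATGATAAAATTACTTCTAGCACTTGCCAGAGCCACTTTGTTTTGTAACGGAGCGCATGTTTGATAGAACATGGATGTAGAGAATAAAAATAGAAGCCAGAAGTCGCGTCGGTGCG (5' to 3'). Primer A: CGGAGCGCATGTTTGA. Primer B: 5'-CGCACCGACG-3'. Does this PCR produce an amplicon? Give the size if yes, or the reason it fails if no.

Yes — a 68 bp product.

Primer A (CGGAGCGCATGTTTGA) matches the top strand at positions 86–101; it acts as a forward primer.
Primer B's reverse complement is CGTCGGTGCG, matching the top strand at positions 144–153; it acts as a reverse primer.
The 3' ends face each other across positions 86–153, giving a 68 bp product.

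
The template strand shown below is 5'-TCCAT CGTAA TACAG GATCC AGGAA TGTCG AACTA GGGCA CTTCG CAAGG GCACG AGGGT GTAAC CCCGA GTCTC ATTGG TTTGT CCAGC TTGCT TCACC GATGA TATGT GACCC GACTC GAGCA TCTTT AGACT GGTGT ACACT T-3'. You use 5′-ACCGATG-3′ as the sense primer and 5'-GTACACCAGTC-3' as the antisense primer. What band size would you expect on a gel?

Forward primer ACCGATG is found on the top strand at positions 98–104.
The reverse primer's reverse complement is GACTGGTGTAC, which matches the template at positions 132–142.
Amplicon spans positions 98–142: 45 bp.

45 bp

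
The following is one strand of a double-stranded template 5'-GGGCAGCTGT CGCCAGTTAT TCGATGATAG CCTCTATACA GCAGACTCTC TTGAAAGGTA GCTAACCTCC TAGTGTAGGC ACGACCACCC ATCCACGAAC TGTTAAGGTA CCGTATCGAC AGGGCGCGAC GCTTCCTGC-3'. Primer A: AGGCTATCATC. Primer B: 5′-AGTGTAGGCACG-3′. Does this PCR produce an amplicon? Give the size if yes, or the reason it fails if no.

No product — the primers' 3' ends point away from each other.

Primer A (AGGCTATCATC) has reverse complement GATGATAGCCT, which matches the top strand at positions 23–33; primer A anneals to the top strand there with its 3' end pointing upstream toward position 23.
Primer B (AGTGTAGGCACG) matches the top strand directly at positions 72–83; it anneals to the bottom strand with its 3' end pointing downstream toward position 83.
The 3' ends diverge (primer A extends toward position 1, primer B toward position 139), so the primers never converge on a shared product.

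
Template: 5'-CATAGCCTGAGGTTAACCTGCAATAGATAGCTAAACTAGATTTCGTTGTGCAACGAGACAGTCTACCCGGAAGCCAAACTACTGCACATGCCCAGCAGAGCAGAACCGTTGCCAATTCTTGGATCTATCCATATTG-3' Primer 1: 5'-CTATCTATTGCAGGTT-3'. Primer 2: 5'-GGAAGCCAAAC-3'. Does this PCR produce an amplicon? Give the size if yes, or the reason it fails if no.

No product — the primers' 3' ends point away from each other.

Primer 1 (CTATCTATTGCAGGTT) has reverse complement AACCTGCAATAGATAG, which matches the top strand at positions 15–30; primer 1 anneals to the top strand there with its 3' end pointing upstream toward position 15.
Primer 2 (GGAAGCCAAAC) matches the top strand directly at positions 69–79; it anneals to the bottom strand with its 3' end pointing downstream toward position 79.
The 3' ends diverge (primer 1 extends toward position 1, primer 2 toward position 136), so the primers never converge on a shared product.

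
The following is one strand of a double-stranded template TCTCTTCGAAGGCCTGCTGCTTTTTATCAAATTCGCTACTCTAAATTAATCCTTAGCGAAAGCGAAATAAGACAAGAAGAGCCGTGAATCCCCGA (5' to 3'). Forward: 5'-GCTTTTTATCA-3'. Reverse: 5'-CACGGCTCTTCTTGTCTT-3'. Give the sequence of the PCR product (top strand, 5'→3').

Forward primer GCTTTTTATCA is found on the top strand at positions 19–29.
Taking the reverse complement of CACGGCTCTTCTTGTCTT gives AAGACAAGAAGAGCCGTG, found at positions 69–86 on the template; the primer anneals here to the top strand with its 3' end pointing upstream.
The product is the template from position 19 through 86 (68 bp).

5'-GCTTTTTATCAAATTCGCTACTCTAAATTAATCCTTAGCGAAAGCGAAATAAGACAAGAAGAGCCGTG-3'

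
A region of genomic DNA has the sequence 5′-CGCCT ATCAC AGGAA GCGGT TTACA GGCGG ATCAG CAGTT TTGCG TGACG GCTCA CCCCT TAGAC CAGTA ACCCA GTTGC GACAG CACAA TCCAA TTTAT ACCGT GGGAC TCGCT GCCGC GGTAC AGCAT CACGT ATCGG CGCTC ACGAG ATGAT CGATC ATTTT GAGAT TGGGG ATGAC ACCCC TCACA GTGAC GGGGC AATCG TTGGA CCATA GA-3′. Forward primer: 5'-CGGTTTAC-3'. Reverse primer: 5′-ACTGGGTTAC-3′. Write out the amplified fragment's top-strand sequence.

5'-CGGTTTACAGGCGGATCAGCAGTTTTGCGTGACGGCTCACCCCTTAGACCAGTAACCCAGT-3'

Scanning the template, CGGTTTAC occurs at positions 17–24; this primer anneals to the bottom strand there with its 3' end pointing downstream.
The reverse primer's reverse complement is GTAACCCAGT, which matches the template at positions 68–77.
The product is the template from position 17 through 77 (61 bp).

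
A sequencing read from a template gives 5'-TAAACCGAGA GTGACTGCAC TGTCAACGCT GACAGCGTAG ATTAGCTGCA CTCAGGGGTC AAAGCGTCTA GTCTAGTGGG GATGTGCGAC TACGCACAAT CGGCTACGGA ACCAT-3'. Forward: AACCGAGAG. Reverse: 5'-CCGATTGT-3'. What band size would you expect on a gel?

Forward primer AACCGAGAG is found on the top strand at positions 3–11.
The reverse primer's reverse complement is ACAATCGG, which matches the template at positions 96–103.
Amplicon spans positions 3–103: 101 bp.

101 bp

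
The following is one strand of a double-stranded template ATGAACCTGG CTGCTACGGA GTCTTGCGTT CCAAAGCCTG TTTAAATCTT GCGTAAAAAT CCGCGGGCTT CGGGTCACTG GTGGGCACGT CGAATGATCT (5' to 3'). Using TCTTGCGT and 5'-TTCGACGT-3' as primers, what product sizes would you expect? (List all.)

73 bp, 48 bp

The forward primer TCTTGCGT matches the top strand at positions 22–29, 47–54.
The reverse primer's reverse complement is ACGTCGAA, matching at positions 87–94.
Each forward site pairs with the reverse site to give a product ending at position 94: sizes 73, 48 bp.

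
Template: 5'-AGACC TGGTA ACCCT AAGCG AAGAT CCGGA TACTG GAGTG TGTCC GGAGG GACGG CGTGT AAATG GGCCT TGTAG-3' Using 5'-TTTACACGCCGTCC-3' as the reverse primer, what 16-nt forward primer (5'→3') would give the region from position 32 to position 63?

The reverse primer's reverse complement GGACGGCGTGTAAA matches the template at positions 50–63; the product starts at position 32.
The forward primer is identical to the top strand over positions 32–47: ACTGGAGTGTGTCCGG.

5'-ACTGGAGTGTGTCCGG-3'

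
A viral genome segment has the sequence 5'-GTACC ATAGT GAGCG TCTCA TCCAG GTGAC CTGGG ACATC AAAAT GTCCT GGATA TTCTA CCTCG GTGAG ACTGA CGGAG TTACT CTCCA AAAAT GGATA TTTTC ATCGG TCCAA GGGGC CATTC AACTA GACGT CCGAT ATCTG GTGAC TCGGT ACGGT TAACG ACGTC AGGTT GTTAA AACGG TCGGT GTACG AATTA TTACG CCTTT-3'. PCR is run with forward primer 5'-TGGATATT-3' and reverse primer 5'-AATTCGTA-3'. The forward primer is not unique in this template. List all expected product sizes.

150 bp, 105 bp

The forward primer TGGATATT matches the top strand at positions 50–57, 95–102.
The reverse primer's reverse complement is TACGAATT, matching at positions 192–199.
Each forward site pairs with the reverse site to give a product ending at position 199: sizes 150, 105 bp.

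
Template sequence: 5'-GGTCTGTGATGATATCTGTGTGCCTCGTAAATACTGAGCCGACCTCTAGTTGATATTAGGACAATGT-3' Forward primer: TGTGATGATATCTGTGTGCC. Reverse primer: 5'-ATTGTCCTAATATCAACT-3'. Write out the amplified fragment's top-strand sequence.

5'-TGTGATGATATCTGTGTGCCTCGTAAATACTGAGCCGACCTCTAGTTGATATTAGGACAAT-3'

Scanning the template, TGTGATGATATCTGTGTGCC occurs at positions 5–24; this primer anneals to the bottom strand there with its 3' end pointing downstream.
Taking the reverse complement of ATTGTCCTAATATCAACT gives AGTTGATATTAGGACAAT, found at positions 48–65 on the template; the primer anneals here to the top strand with its 3' end pointing upstream.
The product is the template from position 5 through 65 (61 bp).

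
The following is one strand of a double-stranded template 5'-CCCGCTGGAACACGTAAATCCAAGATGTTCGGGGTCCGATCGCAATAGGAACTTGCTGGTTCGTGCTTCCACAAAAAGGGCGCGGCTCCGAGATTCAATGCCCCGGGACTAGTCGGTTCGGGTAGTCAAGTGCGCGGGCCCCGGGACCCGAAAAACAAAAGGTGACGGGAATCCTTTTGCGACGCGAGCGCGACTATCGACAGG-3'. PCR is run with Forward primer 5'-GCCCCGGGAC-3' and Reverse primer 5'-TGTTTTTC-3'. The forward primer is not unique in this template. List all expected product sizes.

The forward primer GCCCCGGGAC matches the top strand at positions 100–109, 138–147.
The reverse primer's reverse complement is GAAAAACA, matching at positions 150–157.
Each forward site pairs with the reverse site to give a product ending at position 157: sizes 58, 20 bp.

58 bp, 20 bp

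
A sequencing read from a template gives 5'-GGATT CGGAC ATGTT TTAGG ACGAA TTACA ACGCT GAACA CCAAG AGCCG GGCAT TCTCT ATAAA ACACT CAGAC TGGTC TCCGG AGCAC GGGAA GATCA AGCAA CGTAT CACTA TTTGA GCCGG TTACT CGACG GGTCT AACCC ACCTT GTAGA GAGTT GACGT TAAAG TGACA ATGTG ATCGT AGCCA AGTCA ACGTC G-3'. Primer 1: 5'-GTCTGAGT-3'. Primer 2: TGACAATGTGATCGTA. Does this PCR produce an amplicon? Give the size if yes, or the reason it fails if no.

Primer 1 (GTCTGAGT) has reverse complement ACTCAGAC, which matches the top strand at positions 68–75; primer 1 anneals to the top strand there with its 3' end pointing upstream toward position 68.
Primer 2 (TGACAATGTGATCGTA) matches the top strand directly at positions 171–186; it anneals to the bottom strand with its 3' end pointing downstream toward position 186.
The 3' ends diverge (primer 1 extends toward position 1, primer 2 toward position 201), so the primers never converge on a shared product.

No product — the primers' 3' ends point away from each other.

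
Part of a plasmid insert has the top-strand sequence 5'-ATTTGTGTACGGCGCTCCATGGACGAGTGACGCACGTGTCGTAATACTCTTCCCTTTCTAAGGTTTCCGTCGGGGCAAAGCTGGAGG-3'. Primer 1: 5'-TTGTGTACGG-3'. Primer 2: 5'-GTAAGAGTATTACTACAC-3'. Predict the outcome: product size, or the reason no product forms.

No product — primer 2 has no binding site in the template.

Primer 2 (GTAAGAGTATTACTACAC) does not match the top strand, and its reverse complement GTGTAGTAATACTCTTAC does not match either.
With no annealing site for primer 2, no amplification occurs.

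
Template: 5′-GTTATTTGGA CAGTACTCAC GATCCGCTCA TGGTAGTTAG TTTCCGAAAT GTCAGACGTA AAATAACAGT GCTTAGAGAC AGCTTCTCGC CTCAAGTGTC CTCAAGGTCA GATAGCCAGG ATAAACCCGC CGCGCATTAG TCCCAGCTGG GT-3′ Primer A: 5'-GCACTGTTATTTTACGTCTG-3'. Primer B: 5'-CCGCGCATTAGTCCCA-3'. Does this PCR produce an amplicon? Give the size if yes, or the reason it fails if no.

Primer A (GCACTGTTATTTTACGTCTG) has reverse complement CAGACGTAAAATAACAGTGC, which matches the top strand at positions 53–72; primer A anneals to the top strand there with its 3' end pointing upstream toward position 53.
Primer B (CCGCGCATTAGTCCCA) matches the top strand directly at positions 130–145; it anneals to the bottom strand with its 3' end pointing downstream toward position 145.
The 3' ends diverge (primer A extends toward position 1, primer B toward position 152), so the primers never converge on a shared product.

No product — the primers' 3' ends point away from each other.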